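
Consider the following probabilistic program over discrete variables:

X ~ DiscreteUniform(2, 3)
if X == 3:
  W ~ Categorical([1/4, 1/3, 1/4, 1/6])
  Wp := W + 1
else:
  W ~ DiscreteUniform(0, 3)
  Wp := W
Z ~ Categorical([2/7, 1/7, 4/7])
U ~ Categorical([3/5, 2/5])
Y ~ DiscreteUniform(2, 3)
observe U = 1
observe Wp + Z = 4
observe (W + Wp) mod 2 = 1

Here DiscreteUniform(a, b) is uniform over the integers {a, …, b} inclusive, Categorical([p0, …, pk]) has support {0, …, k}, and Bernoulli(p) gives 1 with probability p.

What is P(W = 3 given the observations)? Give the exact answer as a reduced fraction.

Enumerate traces; 6 have nonzero weight after conditioning:
  (X=3, W=1, Z=2, U=1, Y=2) weight 2/105
  (X=3, W=1, Z=2, U=1, Y=3) weight 2/105
  (X=3, W=2, Z=1, U=1, Y=2) weight 1/280
  (X=3, W=2, Z=1, U=1, Y=3) weight 1/280
  (X=3, W=3, Z=0, U=1, Y=2) weight 1/210
  (X=3, W=3, Z=0, U=1, Y=3) weight 1/210
Group by W:
  weight(W=1) = 4/105
  weight(W=2) = 1/140
  weight(W=3) = 1/105
Total weight = 4/105 + 1/140 + 1/105 = 23/420
P(W=1 | obs) = 4/105 / 23/420 = 16/23
P(W=2 | obs) = 1/140 / 23/420 = 3/23
P(W=3 | obs) = 1/105 / 23/420 = 4/23

P(W = 3 | obs) = 4/23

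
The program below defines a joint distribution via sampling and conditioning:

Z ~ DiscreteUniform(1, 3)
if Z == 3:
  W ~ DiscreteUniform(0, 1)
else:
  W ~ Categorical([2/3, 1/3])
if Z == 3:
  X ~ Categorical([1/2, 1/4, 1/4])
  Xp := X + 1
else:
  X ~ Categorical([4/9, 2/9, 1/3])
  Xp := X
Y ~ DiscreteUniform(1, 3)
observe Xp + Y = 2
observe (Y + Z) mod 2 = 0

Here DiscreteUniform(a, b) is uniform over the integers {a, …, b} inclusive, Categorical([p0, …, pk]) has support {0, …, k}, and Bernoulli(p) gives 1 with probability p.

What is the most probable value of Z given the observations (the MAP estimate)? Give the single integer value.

Enumerate traces; 6 have nonzero weight after conditioning:
  (Z=1, W=0, X=1, Y=1) weight 4/243
  (Z=1, W=1, X=1, Y=1) weight 2/243
  (Z=2, W=0, X=0, Y=2) weight 8/243
  (Z=2, W=1, X=0, Y=2) weight 4/243
  (Z=3, W=0, X=0, Y=1) weight 1/36
  (Z=3, W=1, X=0, Y=1) weight 1/36
Group by Z:
  weight(Z=1) = 2/81
  weight(Z=2) = 4/81
  weight(Z=3) = 1/18
Total weight = 2/81 + 4/81 + 1/18 = 7/54
P(Z=1 | obs) = 2/81 / 7/54 = 4/21
P(Z=2 | obs) = 4/81 / 7/54 = 8/21
P(Z=3 | obs) = 1/18 / 7/54 = 3/7
argmax = 3

argmax_v P(Z = v | obs) = 3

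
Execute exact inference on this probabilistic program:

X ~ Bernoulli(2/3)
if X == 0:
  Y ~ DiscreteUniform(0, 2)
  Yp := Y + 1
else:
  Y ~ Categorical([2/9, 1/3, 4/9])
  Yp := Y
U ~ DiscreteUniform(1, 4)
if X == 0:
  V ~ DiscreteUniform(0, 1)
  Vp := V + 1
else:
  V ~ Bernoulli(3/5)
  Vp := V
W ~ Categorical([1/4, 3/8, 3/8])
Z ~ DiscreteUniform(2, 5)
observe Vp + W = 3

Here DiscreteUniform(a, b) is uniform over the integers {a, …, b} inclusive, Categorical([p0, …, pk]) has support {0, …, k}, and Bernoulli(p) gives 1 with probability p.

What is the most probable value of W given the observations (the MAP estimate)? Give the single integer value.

Enumerate traces; 144 have nonzero weight after conditioning:
  (X=0, Y=0, U=1, V=0, W=2, Z=2) weight 1/768
  (X=0, Y=0, U=1, V=0, W=2, Z=3) weight 1/768
  (X=0, Y=0, U=1, V=0, W=2, Z=4) weight 1/768
  (X=0, Y=0, U=1, V=0, W=2, Z=5) weight 1/768
  (X=0, Y=0, U=1, V=1, W=1, Z=2) weight 1/768
  (X=0, Y=0, U=1, V=1, W=1, Z=3) weight 1/768
  (X=0, Y=0, U=1, V=1, W=1, Z=4) weight 1/768
  (X=0, Y=0, U=1, V=1, W=1, Z=5) weight 1/768
  … 136 more
Group by W:
  weight(W=1) = 1/16
  weight(W=2) = 17/80
Total weight = 1/16 + 17/80 = 11/40
P(W=1 | obs) = 1/16 / 11/40 = 5/22
P(W=2 | obs) = 17/80 / 11/40 = 17/22
argmax = 2

argmax_v P(W = v | obs) = 2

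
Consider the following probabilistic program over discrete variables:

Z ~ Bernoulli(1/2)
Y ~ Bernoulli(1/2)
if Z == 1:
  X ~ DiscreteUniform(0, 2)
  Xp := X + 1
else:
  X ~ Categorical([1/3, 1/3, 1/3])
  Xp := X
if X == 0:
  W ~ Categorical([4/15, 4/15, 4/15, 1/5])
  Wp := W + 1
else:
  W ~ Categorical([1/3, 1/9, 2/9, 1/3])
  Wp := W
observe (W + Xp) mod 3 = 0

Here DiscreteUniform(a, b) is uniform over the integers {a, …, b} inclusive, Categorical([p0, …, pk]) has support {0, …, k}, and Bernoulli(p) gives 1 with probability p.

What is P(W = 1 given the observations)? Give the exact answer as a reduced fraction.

P(W = 1 | obs) = 10/83

Enumerate traces; 16 have nonzero weight after conditioning:
  (Z=0, Y=0, X=0, W=0) weight 1/45
  (Z=0, Y=0, X=0, W=3) weight 1/60
  (Z=0, Y=0, X=1, W=2) weight 1/54
  (Z=0, Y=0, X=2, W=1) weight 1/108
  (Z=0, Y=1, X=0, W=0) weight 1/45
  (Z=0, Y=1, X=0, W=3) weight 1/60
  (Z=0, Y=1, X=1, W=2) weight 1/54
  (Z=0, Y=1, X=2, W=1) weight 1/108
  … 8 more
Group by W:
  weight(W=0) = 1/10
  weight(W=1) = 1/27
  weight(W=2) = 11/135
  weight(W=3) = 4/45
Total weight = 1/10 + 1/27 + 11/135 + 4/45 = 83/270
P(W=0 | obs) = 1/10 / 83/270 = 27/83
P(W=1 | obs) = 1/27 / 83/270 = 10/83
P(W=2 | obs) = 11/135 / 83/270 = 22/83
P(W=3 | obs) = 4/45 / 83/270 = 24/83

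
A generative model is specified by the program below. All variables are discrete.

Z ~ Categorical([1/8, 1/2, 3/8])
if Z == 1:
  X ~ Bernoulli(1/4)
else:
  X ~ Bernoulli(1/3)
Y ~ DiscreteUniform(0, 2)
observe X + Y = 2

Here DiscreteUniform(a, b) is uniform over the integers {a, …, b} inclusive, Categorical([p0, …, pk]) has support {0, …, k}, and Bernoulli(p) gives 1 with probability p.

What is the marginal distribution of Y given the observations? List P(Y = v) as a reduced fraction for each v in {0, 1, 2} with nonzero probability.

P(Y=1) = 7/24, P(Y=2) = 17/24

Enumerate traces; 6 have nonzero weight after conditioning:
  (Z=0, X=0, Y=2) weight 1/36
  (Z=0, X=1, Y=1) weight 1/72
  (Z=1, X=0, Y=2) weight 1/8
  (Z=1, X=1, Y=1) weight 1/24
  (Z=2, X=0, Y=2) weight 1/12
  (Z=2, X=1, Y=1) weight 1/24
Group by Y:
  weight(Y=1) = 7/72
  weight(Y=2) = 17/72
Total weight = 7/72 + 17/72 = 1/3
P(Y=1 | obs) = 7/72 / 1/3 = 7/24
P(Y=2 | obs) = 17/72 / 1/3 = 17/24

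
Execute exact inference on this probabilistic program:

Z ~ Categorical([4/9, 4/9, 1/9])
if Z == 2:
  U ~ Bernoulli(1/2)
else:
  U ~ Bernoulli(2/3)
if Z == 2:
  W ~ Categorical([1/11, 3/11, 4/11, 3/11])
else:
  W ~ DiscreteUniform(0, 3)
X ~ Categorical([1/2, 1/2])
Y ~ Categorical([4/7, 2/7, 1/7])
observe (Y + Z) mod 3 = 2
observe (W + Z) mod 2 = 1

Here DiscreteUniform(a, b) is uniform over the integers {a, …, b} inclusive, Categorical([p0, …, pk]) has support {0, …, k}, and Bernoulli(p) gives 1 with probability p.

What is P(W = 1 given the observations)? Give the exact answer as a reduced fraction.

P(W = 1 | obs) = 23/90

Enumerate traces; 24 have nonzero weight after conditioning:
  (Z=0, U=0, W=1, X=0, Y=2) weight 1/378
  (Z=0, U=0, W=1, X=1, Y=2) weight 1/378
  (Z=0, U=0, W=3, X=0, Y=2) weight 1/378
  (Z=0, U=0, W=3, X=1, Y=2) weight 1/378
  (Z=0, U=1, W=1, X=0, Y=2) weight 1/189
  (Z=0, U=1, W=1, X=1, Y=2) weight 1/189
  (Z=0, U=1, W=3, X=0, Y=2) weight 1/189
  (Z=0, U=1, W=3, X=1, Y=2) weight 1/189
  (Z=1, U=0, W=0, X=0, Y=1) weight 1/189
  (Z=1, U=0, W=2, X=0, Y=1) weight 1/189
  … 14 more
Group by W:
  weight(W=0) = 2/63
  weight(W=1) = 23/693
  weight(W=2) = 2/63
  weight(W=3) = 23/693
Total weight = 2/63 + 23/693 + 2/63 + 23/693 = 10/77
P(W=0 | obs) = 2/63 / 10/77 = 11/45
P(W=1 | obs) = 23/693 / 10/77 = 23/90
P(W=2 | obs) = 2/63 / 10/77 = 11/45
P(W=3 | obs) = 23/693 / 10/77 = 23/90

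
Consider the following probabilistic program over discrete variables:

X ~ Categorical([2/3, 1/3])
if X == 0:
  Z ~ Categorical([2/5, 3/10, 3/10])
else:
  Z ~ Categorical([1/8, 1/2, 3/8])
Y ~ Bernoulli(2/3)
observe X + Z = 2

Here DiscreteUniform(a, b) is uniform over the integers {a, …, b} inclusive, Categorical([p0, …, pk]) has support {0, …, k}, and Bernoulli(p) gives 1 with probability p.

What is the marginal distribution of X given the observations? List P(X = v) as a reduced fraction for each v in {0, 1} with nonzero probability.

P(X=0) = 6/11, P(X=1) = 5/11

Enumerate traces; 4 have nonzero weight after conditioning:
  (X=0, Z=2, Y=0) weight 1/15
  (X=0, Z=2, Y=1) weight 2/15
  (X=1, Z=1, Y=0) weight 1/18
  (X=1, Z=1, Y=1) weight 1/9
Group by X:
  weight(X=0) = 1/5
  weight(X=1) = 1/6
Total weight = 1/5 + 1/6 = 11/30
P(X=0 | obs) = 1/5 / 11/30 = 6/11
P(X=1 | obs) = 1/6 / 11/30 = 5/11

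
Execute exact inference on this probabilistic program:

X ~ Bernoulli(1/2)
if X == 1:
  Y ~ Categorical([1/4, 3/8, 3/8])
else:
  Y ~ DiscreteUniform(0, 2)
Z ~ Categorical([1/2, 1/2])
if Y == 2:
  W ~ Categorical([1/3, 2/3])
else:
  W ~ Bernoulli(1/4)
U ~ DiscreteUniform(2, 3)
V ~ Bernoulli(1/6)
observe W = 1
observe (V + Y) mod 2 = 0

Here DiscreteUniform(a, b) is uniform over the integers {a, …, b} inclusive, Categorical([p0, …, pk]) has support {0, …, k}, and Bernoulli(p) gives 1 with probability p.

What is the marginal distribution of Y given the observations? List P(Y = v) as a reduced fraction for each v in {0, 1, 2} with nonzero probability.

Enumerate traces; 24 have nonzero weight after conditioning:
  (X=0, Y=0, Z=0, W=1, U=2, V=0) weight 5/576
  (X=0, Y=0, Z=0, W=1, U=3, V=0) weight 5/576
  (X=0, Y=0, Z=1, W=1, U=2, V=0) weight 5/576
  (X=0, Y=0, Z=1, W=1, U=3, V=0) weight 5/576
  (X=0, Y=1, Z=0, W=1, U=2, V=1) weight 1/576
  (X=0, Y=1, Z=0, W=1, U=3, V=1) weight 1/576
  (X=0, Y=1, Z=1, W=1, U=2, V=1) weight 1/576
  (X=0, Y=1, Z=1, W=1, U=3, V=1) weight 1/576
  (X=0, Y=2, Z=0, W=1, U=2, V=0) weight 5/216
  … 15 more
Group by Y:
  weight(Y=0) = 35/576
  weight(Y=1) = 17/1152
  weight(Y=2) = 85/432
Total weight = 35/576 + 17/1152 + 85/432 = 941/3456
P(Y=0 | obs) = 35/576 / 941/3456 = 210/941
P(Y=1 | obs) = 17/1152 / 941/3456 = 51/941
P(Y=2 | obs) = 85/432 / 941/3456 = 680/941

P(Y=0) = 210/941, P(Y=1) = 51/941, P(Y=2) = 680/941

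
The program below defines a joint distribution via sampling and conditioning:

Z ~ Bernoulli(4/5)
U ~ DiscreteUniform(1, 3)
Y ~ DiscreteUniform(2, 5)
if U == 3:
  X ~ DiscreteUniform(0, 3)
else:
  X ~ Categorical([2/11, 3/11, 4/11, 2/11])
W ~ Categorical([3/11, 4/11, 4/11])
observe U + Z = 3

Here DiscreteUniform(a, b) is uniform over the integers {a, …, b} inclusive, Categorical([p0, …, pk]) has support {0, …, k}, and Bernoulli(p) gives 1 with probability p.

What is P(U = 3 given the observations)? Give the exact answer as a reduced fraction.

Enumerate traces; 96 have nonzero weight after conditioning:
  (Z=0, U=3, Y=2, X=0, W=0) weight 1/880
  (Z=0, U=3, Y=2, X=0, W=1) weight 1/660
  (Z=0, U=3, Y=2, X=0, W=2) weight 1/660
  (Z=0, U=3, Y=2, X=1, W=0) weight 1/880
  (Z=0, U=3, Y=2, X=1, W=1) weight 1/660
  (Z=0, U=3, Y=2, X=1, W=2) weight 1/660
  (Z=0, U=3, Y=2, X=2, W=0) weight 1/880
  (Z=0, U=3, Y=2, X=2, W=1) weight 1/660
  (Z=1, U=2, Y=2, X=0, W=0) weight 2/605
  … 87 more
Group by U:
  weight(U=2) = 4/15
  weight(U=3) = 1/15
Total weight = 4/15 + 1/15 = 1/3
P(U=2 | obs) = 4/15 / 1/3 = 4/5
P(U=3 | obs) = 1/15 / 1/3 = 1/5

P(U = 3 | obs) = 1/5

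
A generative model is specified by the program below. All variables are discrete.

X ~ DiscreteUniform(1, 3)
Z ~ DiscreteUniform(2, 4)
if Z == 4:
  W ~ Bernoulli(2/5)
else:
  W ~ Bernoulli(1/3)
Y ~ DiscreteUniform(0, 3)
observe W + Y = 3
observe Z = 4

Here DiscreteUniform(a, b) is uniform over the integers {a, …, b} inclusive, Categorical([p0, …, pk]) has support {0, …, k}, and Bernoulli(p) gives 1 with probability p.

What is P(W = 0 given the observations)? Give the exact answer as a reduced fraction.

P(W = 0 | obs) = 3/5

Enumerate traces; 6 have nonzero weight after conditioning:
  (X=1, Z=4, W=0, Y=3) weight 1/60
  (X=1, Z=4, W=1, Y=2) weight 1/90
  (X=2, Z=4, W=0, Y=3) weight 1/60
  (X=2, Z=4, W=1, Y=2) weight 1/90
  (X=3, Z=4, W=0, Y=3) weight 1/60
  (X=3, Z=4, W=1, Y=2) weight 1/90
Group by W:
  weight(W=0) = 1/20
  weight(W=1) = 1/30
Total weight = 1/20 + 1/30 = 1/12
P(W=0 | obs) = 1/20 / 1/12 = 3/5
P(W=1 | obs) = 1/30 / 1/12 = 2/5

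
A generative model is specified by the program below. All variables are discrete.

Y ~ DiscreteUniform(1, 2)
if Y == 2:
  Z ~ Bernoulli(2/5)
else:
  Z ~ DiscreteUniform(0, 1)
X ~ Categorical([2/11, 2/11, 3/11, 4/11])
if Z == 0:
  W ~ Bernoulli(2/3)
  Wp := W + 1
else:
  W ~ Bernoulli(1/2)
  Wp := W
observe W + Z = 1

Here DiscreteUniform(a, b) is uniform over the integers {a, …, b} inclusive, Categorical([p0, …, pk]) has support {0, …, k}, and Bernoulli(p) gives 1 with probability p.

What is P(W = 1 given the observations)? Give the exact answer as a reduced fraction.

Enumerate traces; 16 have nonzero weight after conditioning:
  (Y=1, Z=0, X=0, W=1) weight 1/33
  (Y=1, Z=0, X=1, W=1) weight 1/33
  (Y=1, Z=0, X=2, W=1) weight 1/22
  (Y=1, Z=0, X=3, W=1) weight 2/33
  (Y=1, Z=1, X=0, W=0) weight 1/44
  (Y=1, Z=1, X=1, W=0) weight 1/44
  (Y=1, Z=1, X=2, W=0) weight 3/88
  (Y=1, Z=1, X=3, W=0) weight 1/22
  … 8 more
Group by W:
  weight(W=0) = 9/40
  weight(W=1) = 11/30
Total weight = 9/40 + 11/30 = 71/120
P(W=0 | obs) = 9/40 / 71/120 = 27/71
P(W=1 | obs) = 11/30 / 71/120 = 44/71

P(W = 1 | obs) = 44/71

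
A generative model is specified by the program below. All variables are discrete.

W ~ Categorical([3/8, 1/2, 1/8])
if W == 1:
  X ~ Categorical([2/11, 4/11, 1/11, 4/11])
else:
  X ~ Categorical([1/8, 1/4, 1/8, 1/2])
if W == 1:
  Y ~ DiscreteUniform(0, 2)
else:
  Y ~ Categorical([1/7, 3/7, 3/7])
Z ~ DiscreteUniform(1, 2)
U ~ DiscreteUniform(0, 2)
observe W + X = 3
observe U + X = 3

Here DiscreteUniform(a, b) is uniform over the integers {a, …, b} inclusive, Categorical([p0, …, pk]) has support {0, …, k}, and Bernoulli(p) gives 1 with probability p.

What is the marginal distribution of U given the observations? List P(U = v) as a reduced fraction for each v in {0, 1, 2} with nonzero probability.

Enumerate traces; 18 have nonzero weight after conditioning:
  (W=0, X=3, Y=0, Z=1, U=0) weight 1/224
  (W=0, X=3, Y=0, Z=2, U=0) weight 1/224
  (W=0, X=3, Y=1, Z=1, U=0) weight 3/224
  (W=0, X=3, Y=1, Z=2, U=0) weight 3/224
  (W=0, X=3, Y=2, Z=1, U=0) weight 3/224
  (W=0, X=3, Y=2, Z=2, U=0) weight 3/224
  (W=1, X=2, Y=0, Z=1, U=1) weight 1/396
  (W=1, X=2, Y=0, Z=2, U=1) weight 1/396
  (W=2, X=1, Y=0, Z=1, U=2) weight 1/1344
  … 9 more
Group by U:
  weight(U=0) = 1/16
  weight(U=1) = 1/66
  weight(U=2) = 1/96
Total weight = 1/16 + 1/66 + 1/96 = 31/352
P(U=0 | obs) = 1/16 / 31/352 = 22/31
P(U=1 | obs) = 1/66 / 31/352 = 16/93
P(U=2 | obs) = 1/96 / 31/352 = 11/93

P(U=0) = 22/31, P(U=1) = 16/93, P(U=2) = 11/93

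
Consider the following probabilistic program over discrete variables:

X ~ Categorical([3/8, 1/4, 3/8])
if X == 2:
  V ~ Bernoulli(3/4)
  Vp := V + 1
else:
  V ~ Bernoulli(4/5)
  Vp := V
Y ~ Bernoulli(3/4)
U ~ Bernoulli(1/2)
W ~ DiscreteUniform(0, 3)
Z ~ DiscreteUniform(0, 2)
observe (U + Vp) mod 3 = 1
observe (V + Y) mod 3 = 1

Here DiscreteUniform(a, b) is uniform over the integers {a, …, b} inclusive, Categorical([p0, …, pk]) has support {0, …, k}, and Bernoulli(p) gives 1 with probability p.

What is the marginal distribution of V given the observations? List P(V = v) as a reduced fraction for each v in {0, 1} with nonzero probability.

P(V=0) = 21/37, P(V=1) = 16/37

Enumerate traces; 60 have nonzero weight after conditioning:
  (X=0, V=0, Y=1, U=1, W=0, Z=0) weight 3/1280
  (X=0, V=0, Y=1, U=1, W=0, Z=1) weight 3/1280
  (X=0, V=0, Y=1, U=1, W=0, Z=2) weight 3/1280
  (X=0, V=0, Y=1, U=1, W=1, Z=0) weight 3/1280
  (X=0, V=0, Y=1, U=1, W=1, Z=1) weight 3/1280
  (X=0, V=0, Y=1, U=1, W=1, Z=2) weight 3/1280
  (X=0, V=0, Y=1, U=1, W=2, Z=0) weight 3/1280
  (X=0, V=0, Y=1, U=1, W=2, Z=1) weight 3/1280
  (X=0, V=1, Y=0, U=0, W=0, Z=0) weight 1/320
  … 51 more
Group by V:
  weight(V=0) = 21/256
  weight(V=1) = 1/16
Total weight = 21/256 + 1/16 = 37/256
P(V=0 | obs) = 21/256 / 37/256 = 21/37
P(V=1 | obs) = 1/16 / 37/256 = 16/37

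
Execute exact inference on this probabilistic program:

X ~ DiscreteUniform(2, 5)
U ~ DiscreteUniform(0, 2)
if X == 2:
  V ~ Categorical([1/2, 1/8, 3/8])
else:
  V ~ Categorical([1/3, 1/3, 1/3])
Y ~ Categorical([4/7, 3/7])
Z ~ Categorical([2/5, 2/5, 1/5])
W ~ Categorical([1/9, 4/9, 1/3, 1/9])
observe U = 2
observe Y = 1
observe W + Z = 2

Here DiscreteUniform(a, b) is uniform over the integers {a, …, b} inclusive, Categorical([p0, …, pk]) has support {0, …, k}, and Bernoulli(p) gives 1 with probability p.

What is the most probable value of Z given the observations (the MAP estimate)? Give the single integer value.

Enumerate traces; 36 have nonzero weight after conditioning:
  (X=2, U=2, V=0, Y=1, Z=0, W=2) weight 1/420
  (X=2, U=2, V=0, Y=1, Z=1, W=1) weight 1/315
  (X=2, U=2, V=0, Y=1, Z=2, W=0) weight 1/2520
  (X=2, U=2, V=1, Y=1, Z=0, W=2) weight 1/1680
  (X=2, U=2, V=1, Y=1, Z=1, W=1) weight 1/1260
  (X=2, U=2, V=1, Y=1, Z=2, W=0) weight 1/10080
  (X=2, U=2, V=2, Y=1, Z=0, W=2) weight 1/560
  (X=2, U=2, V=2, Y=1, Z=1, W=1) weight 1/420
  … 28 more
Group by Z:
  weight(Z=0) = 2/105
  weight(Z=1) = 8/315
  weight(Z=2) = 1/315
Total weight = 2/105 + 8/315 + 1/315 = 1/21
P(Z=0 | obs) = 2/105 / 1/21 = 2/5
P(Z=1 | obs) = 8/315 / 1/21 = 8/15
P(Z=2 | obs) = 1/315 / 1/21 = 1/15
argmax = 1

argmax_v P(Z = v | obs) = 1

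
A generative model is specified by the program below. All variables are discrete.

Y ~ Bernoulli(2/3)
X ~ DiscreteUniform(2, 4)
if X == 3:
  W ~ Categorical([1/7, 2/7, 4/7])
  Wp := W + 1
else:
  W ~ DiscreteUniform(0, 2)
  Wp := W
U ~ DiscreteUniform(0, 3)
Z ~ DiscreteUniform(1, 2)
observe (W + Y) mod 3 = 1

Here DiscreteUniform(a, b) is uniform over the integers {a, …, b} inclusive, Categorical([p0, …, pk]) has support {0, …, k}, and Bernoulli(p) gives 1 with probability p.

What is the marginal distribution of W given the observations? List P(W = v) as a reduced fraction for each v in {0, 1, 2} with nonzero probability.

Enumerate traces; 48 have nonzero weight after conditioning:
  (Y=0, X=2, W=1, U=0, Z=1) weight 1/216
  (Y=0, X=2, W=1, U=0, Z=2) weight 1/216
  (Y=0, X=2, W=1, U=1, Z=1) weight 1/216
  (Y=0, X=2, W=1, U=1, Z=2) weight 1/216
  (Y=0, X=2, W=1, U=2, Z=1) weight 1/216
  (Y=0, X=2, W=1, U=2, Z=2) weight 1/216
  (Y=0, X=2, W=1, U=3, Z=1) weight 1/216
  (Y=0, X=2, W=1, U=3, Z=2) weight 1/216
  (Y=1, X=2, W=0, U=0, Z=1) weight 1/108
  … 39 more
Group by W:
  weight(W=0) = 34/189
  weight(W=1) = 20/189
Total weight = 34/189 + 20/189 = 2/7
P(W=0 | obs) = 34/189 / 2/7 = 17/27
P(W=1 | obs) = 20/189 / 2/7 = 10/27

P(W=0) = 17/27, P(W=1) = 10/27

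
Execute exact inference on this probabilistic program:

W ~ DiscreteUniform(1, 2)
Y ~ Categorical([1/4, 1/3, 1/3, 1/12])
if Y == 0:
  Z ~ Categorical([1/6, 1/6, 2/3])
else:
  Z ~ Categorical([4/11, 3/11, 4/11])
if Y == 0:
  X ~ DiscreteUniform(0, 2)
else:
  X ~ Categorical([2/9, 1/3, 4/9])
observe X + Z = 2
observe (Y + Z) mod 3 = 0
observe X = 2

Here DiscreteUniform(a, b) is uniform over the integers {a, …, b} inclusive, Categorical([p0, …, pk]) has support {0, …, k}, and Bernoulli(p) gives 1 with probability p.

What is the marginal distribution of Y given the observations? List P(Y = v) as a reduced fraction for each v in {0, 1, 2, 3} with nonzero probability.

P(Y=0) = 33/65, P(Y=3) = 32/65

Enumerate traces; 4 have nonzero weight after conditioning:
  (W=1, Y=0, Z=0, X=2) weight 1/144
  (W=1, Y=3, Z=0, X=2) weight 2/297
  (W=2, Y=0, Z=0, X=2) weight 1/144
  (W=2, Y=3, Z=0, X=2) weight 2/297
Group by Y:
  weight(Y=0) = 1/72
  weight(Y=3) = 4/297
Total weight = 1/72 + 4/297 = 65/2376
P(Y=0 | obs) = 1/72 / 65/2376 = 33/65
P(Y=3 | obs) = 4/297 / 65/2376 = 32/65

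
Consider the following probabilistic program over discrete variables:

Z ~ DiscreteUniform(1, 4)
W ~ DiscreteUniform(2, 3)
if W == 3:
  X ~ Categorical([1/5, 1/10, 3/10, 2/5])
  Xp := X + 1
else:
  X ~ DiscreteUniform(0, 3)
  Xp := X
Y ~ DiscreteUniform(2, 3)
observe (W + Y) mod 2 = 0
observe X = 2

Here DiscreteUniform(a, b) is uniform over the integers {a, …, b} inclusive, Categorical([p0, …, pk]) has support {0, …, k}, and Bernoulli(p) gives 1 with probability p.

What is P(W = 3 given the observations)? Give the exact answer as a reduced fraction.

Enumerate traces; 8 have nonzero weight after conditioning:
  (Z=1, W=2, X=2, Y=2) weight 1/64
  (Z=1, W=3, X=2, Y=3) weight 3/160
  (Z=2, W=2, X=2, Y=2) weight 1/64
  (Z=2, W=3, X=2, Y=3) weight 3/160
  (Z=3, W=2, X=2, Y=2) weight 1/64
  (Z=3, W=3, X=2, Y=3) weight 3/160
  (Z=4, W=2, X=2, Y=2) weight 1/64
  (Z=4, W=3, X=2, Y=3) weight 3/160
Group by W:
  weight(W=2) = 1/16
  weight(W=3) = 3/40
Total weight = 1/16 + 3/40 = 11/80
P(W=2 | obs) = 1/16 / 11/80 = 5/11
P(W=3 | obs) = 3/40 / 11/80 = 6/11

P(W = 3 | obs) = 6/11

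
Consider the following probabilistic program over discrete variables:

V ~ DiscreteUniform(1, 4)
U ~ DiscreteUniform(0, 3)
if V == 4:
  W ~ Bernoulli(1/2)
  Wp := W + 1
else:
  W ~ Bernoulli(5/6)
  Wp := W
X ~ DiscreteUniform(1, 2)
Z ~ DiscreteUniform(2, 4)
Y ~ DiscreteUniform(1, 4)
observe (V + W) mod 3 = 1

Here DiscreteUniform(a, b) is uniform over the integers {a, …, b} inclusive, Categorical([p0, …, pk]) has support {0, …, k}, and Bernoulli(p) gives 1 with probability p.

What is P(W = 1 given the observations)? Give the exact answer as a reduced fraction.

Enumerate traces; 288 have nonzero weight after conditioning:
  (V=1, U=0, W=0, X=1, Z=2, Y=1) weight 1/2304
  (V=1, U=0, W=0, X=1, Z=2, Y=2) weight 1/2304
  (V=1, U=0, W=0, X=1, Z=2, Y=3) weight 1/2304
  (V=1, U=0, W=0, X=1, Z=2, Y=4) weight 1/2304
  (V=1, U=0, W=0, X=1, Z=3, Y=1) weight 1/2304
  (V=1, U=0, W=0, X=1, Z=3, Y=2) weight 1/2304
  (V=1, U=0, W=0, X=1, Z=3, Y=3) weight 1/2304
  (V=1, U=0, W=0, X=1, Z=3, Y=4) weight 1/2304
  (V=3, U=0, W=1, X=1, Z=2, Y=1) weight 5/2304
  … 279 more
Group by W:
  weight(W=0) = 1/6
  weight(W=1) = 5/24
Total weight = 1/6 + 5/24 = 3/8
P(W=0 | obs) = 1/6 / 3/8 = 4/9
P(W=1 | obs) = 5/24 / 3/8 = 5/9

P(W = 1 | obs) = 5/9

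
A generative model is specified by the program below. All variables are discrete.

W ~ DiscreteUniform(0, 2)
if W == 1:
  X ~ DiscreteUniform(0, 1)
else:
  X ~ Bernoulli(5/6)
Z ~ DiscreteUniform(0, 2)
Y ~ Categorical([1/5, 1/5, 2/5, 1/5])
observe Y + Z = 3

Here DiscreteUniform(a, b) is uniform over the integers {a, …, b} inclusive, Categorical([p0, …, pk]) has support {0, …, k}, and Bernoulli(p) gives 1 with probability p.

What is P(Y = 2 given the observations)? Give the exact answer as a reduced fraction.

Enumerate traces; 18 have nonzero weight after conditioning:
  (W=0, X=0, Z=0, Y=3) weight 1/270
  (W=0, X=0, Z=1, Y=2) weight 1/135
  (W=0, X=0, Z=2, Y=1) weight 1/270
  (W=0, X=1, Z=0, Y=3) weight 1/54
  (W=0, X=1, Z=1, Y=2) weight 1/27
  (W=0, X=1, Z=2, Y=1) weight 1/54
  (W=1, X=0, Z=0, Y=3) weight 1/90
  (W=1, X=0, Z=1, Y=2) weight 1/45
  … 10 more
Group by Y:
  weight(Y=1) = 1/15
  weight(Y=2) = 2/15
  weight(Y=3) = 1/15
Total weight = 1/15 + 2/15 + 1/15 = 4/15
P(Y=1 | obs) = 1/15 / 4/15 = 1/4
P(Y=2 | obs) = 2/15 / 4/15 = 1/2
P(Y=3 | obs) = 1/15 / 4/15 = 1/4

P(Y = 2 | obs) = 1/2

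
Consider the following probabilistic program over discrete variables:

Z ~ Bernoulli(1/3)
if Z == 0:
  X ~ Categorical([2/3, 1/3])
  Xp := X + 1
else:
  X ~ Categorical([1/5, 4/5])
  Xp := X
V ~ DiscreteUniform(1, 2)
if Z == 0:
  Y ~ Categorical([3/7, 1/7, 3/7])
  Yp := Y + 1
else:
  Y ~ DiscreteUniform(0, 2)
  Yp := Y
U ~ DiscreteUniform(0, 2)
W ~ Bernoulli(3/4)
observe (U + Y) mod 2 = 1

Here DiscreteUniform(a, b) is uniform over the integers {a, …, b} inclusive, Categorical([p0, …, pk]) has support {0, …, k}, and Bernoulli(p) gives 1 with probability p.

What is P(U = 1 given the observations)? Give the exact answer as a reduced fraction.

Enumerate traces; 64 have nonzero weight after conditioning:
  (Z=0, X=0, V=1, Y=0, U=1, W=0) weight 1/126
  (Z=0, X=0, V=1, Y=0, U=1, W=1) weight 1/42
  (Z=0, X=0, V=1, Y=1, U=0, W=0) weight 1/378
  (Z=0, X=0, V=1, Y=1, U=0, W=1) weight 1/126
  (Z=0, X=0, V=1, Y=1, U=2, W=0) weight 1/378
  (Z=0, X=0, V=1, Y=1, U=2, W=1) weight 1/126
  (Z=0, X=0, V=1, Y=2, U=1, W=0) weight 1/126
  (Z=0, X=0, V=1, Y=2, U=1, W=1) weight 1/42
  … 56 more
Group by U:
  weight(U=0) = 13/189
  weight(U=1) = 50/189
  weight(U=2) = 13/189
Total weight = 13/189 + 50/189 + 13/189 = 76/189
P(U=0 | obs) = 13/189 / 76/189 = 13/76
P(U=1 | obs) = 50/189 / 76/189 = 25/38
P(U=2 | obs) = 13/189 / 76/189 = 13/76

P(U = 1 | obs) = 25/38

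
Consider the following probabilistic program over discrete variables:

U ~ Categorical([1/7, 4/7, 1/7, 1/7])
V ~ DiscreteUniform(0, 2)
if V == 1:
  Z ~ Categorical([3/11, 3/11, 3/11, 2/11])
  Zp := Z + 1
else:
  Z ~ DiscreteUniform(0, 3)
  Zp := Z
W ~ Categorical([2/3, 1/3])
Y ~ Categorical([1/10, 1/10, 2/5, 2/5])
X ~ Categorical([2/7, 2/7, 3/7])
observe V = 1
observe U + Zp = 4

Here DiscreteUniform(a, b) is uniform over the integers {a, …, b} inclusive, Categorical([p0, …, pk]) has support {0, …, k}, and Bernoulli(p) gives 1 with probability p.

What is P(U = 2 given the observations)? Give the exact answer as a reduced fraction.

Enumerate traces; 96 have nonzero weight after conditioning:
  (U=0, V=1, Z=3, W=0, Y=0, X=0) weight 4/24255
  (U=0, V=1, Z=3, W=0, Y=0, X=1) weight 4/24255
  (U=0, V=1, Z=3, W=0, Y=0, X=2) weight 2/8085
  (U=0, V=1, Z=3, W=0, Y=1, X=0) weight 4/24255
  (U=0, V=1, Z=3, W=0, Y=1, X=1) weight 4/24255
  (U=0, V=1, Z=3, W=0, Y=1, X=2) weight 2/8085
  (U=0, V=1, Z=3, W=0, Y=2, X=0) weight 16/24255
  (U=0, V=1, Z=3, W=0, Y=2, X=1) weight 16/24255
  (U=1, V=1, Z=2, W=0, Y=0, X=0) weight 8/8085
  (U=2, V=1, Z=1, W=0, Y=0, X=0) weight 2/8085
  … 86 more
Group by U:
  weight(U=0) = 2/231
  weight(U=1) = 4/77
  weight(U=2) = 1/77
  weight(U=3) = 1/77
Total weight = 2/231 + 4/77 + 1/77 + 1/77 = 20/231
P(U=0 | obs) = 2/231 / 20/231 = 1/10
P(U=1 | obs) = 4/77 / 20/231 = 3/5
P(U=2 | obs) = 1/77 / 20/231 = 3/20
P(U=3 | obs) = 1/77 / 20/231 = 3/20

P(U = 2 | obs) = 3/20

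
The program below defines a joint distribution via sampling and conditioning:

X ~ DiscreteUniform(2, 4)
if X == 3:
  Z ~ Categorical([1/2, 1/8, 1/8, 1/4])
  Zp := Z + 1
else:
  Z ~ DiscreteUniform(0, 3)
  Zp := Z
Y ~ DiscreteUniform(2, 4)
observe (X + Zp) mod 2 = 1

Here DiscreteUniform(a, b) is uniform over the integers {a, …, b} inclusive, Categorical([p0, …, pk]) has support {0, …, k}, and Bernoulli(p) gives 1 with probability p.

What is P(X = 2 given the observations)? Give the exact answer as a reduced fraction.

P(X = 2 | obs) = 4/11

Enumerate traces; 18 have nonzero weight after conditioning:
  (X=2, Z=1, Y=2) weight 1/36
  (X=2, Z=1, Y=3) weight 1/36
  (X=2, Z=1, Y=4) weight 1/36
  (X=2, Z=3, Y=2) weight 1/36
  (X=2, Z=3, Y=3) weight 1/36
  (X=2, Z=3, Y=4) weight 1/36
  (X=3, Z=1, Y=2) weight 1/72
  (X=3, Z=1, Y=3) weight 1/72
  (X=4, Z=1, Y=2) weight 1/36
  … 9 more
Group by X:
  weight(X=2) = 1/6
  weight(X=3) = 1/8
  weight(X=4) = 1/6
Total weight = 1/6 + 1/8 + 1/6 = 11/24
P(X=2 | obs) = 1/6 / 11/24 = 4/11
P(X=3 | obs) = 1/8 / 11/24 = 3/11
P(X=4 | obs) = 1/6 / 11/24 = 4/11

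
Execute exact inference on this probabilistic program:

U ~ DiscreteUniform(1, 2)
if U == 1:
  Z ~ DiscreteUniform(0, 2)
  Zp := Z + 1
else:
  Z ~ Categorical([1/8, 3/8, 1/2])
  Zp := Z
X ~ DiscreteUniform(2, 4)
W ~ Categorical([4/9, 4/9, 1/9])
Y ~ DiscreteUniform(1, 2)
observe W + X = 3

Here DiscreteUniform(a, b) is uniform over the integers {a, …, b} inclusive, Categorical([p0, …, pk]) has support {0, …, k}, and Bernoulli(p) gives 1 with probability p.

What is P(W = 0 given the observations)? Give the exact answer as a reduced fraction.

P(W = 0 | obs) = 1/2

Enumerate traces; 24 have nonzero weight after conditioning:
  (U=1, Z=0, X=2, W=1, Y=1) weight 1/81
  (U=1, Z=0, X=2, W=1, Y=2) weight 1/81
  (U=1, Z=0, X=3, W=0, Y=1) weight 1/81
  (U=1, Z=0, X=3, W=0, Y=2) weight 1/81
  (U=1, Z=1, X=2, W=1, Y=1) weight 1/81
  (U=1, Z=1, X=2, W=1, Y=2) weight 1/81
  (U=1, Z=1, X=3, W=0, Y=1) weight 1/81
  (U=1, Z=1, X=3, W=0, Y=2) weight 1/81
  … 16 more
Group by W:
  weight(W=0) = 4/27
  weight(W=1) = 4/27
Total weight = 4/27 + 4/27 = 8/27
P(W=0 | obs) = 4/27 / 8/27 = 1/2
P(W=1 | obs) = 4/27 / 8/27 = 1/2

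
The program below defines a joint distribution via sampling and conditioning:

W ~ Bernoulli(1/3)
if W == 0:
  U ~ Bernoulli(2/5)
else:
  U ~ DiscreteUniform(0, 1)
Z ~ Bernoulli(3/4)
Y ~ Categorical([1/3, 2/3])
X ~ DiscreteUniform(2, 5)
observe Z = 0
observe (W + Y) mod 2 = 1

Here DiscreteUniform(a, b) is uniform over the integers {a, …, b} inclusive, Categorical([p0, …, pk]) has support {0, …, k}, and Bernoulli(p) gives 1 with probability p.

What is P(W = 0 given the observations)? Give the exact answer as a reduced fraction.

Enumerate traces; 16 have nonzero weight after conditioning:
  (W=0, U=0, Z=0, Y=1, X=2) weight 1/60
  (W=0, U=0, Z=0, Y=1, X=3) weight 1/60
  (W=0, U=0, Z=0, Y=1, X=4) weight 1/60
  (W=0, U=0, Z=0, Y=1, X=5) weight 1/60
  (W=0, U=1, Z=0, Y=1, X=2) weight 1/90
  (W=0, U=1, Z=0, Y=1, X=3) weight 1/90
  (W=0, U=1, Z=0, Y=1, X=4) weight 1/90
  (W=0, U=1, Z=0, Y=1, X=5) weight 1/90
  (W=1, U=0, Z=0, Y=0, X=2) weight 1/288
  … 7 more
Group by W:
  weight(W=0) = 1/9
  weight(W=1) = 1/36
Total weight = 1/9 + 1/36 = 5/36
P(W=0 | obs) = 1/9 / 5/36 = 4/5
P(W=1 | obs) = 1/36 / 5/36 = 1/5

P(W = 0 | obs) = 4/5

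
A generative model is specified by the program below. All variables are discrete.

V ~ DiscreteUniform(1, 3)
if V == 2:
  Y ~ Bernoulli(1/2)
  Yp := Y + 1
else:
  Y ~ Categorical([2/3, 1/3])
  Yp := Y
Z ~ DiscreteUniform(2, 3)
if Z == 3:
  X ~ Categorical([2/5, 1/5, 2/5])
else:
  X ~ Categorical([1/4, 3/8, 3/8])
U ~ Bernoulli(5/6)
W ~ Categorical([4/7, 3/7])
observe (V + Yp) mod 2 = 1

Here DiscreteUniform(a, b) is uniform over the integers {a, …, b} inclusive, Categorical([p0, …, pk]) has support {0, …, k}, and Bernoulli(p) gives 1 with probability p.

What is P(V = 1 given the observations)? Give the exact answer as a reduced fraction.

P(V = 1 | obs) = 4/11

Enumerate traces; 72 have nonzero weight after conditioning:
  (V=1, Y=0, Z=2, X=0, U=0, W=0) weight 1/378
  (V=1, Y=0, Z=2, X=0, U=0, W=1) weight 1/504
  (V=1, Y=0, Z=2, X=0, U=1, W=0) weight 5/378
  (V=1, Y=0, Z=2, X=0, U=1, W=1) weight 5/504
  (V=1, Y=0, Z=2, X=1, U=0, W=0) weight 1/252
  (V=1, Y=0, Z=2, X=1, U=0, W=1) weight 1/336
  (V=1, Y=0, Z=2, X=1, U=1, W=0) weight 5/252
  (V=1, Y=0, Z=2, X=1, U=1, W=1) weight 5/336
  (V=2, Y=0, Z=2, X=0, U=0, W=0) weight 1/504
  (V=3, Y=0, Z=2, X=0, U=0, W=0) weight 1/378
  … 62 more
Group by V:
  weight(V=1) = 2/9
  weight(V=2) = 1/6
  weight(V=3) = 2/9
Total weight = 2/9 + 1/6 + 2/9 = 11/18
P(V=1 | obs) = 2/9 / 11/18 = 4/11
P(V=2 | obs) = 1/6 / 11/18 = 3/11
P(V=3 | obs) = 2/9 / 11/18 = 4/11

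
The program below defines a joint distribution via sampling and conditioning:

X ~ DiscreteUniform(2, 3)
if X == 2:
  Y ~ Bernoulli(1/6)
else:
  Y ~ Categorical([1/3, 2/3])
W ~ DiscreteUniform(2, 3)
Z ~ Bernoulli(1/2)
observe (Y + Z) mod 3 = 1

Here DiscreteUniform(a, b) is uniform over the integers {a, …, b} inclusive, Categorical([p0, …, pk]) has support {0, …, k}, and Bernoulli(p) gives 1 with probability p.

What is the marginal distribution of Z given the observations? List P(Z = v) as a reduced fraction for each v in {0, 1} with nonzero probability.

Enumerate traces; 8 have nonzero weight after conditioning:
  (X=2, Y=0, W=2, Z=1) weight 5/48
  (X=2, Y=0, W=3, Z=1) weight 5/48
  (X=2, Y=1, W=2, Z=0) weight 1/48
  (X=2, Y=1, W=3, Z=0) weight 1/48
  (X=3, Y=0, W=2, Z=1) weight 1/24
  (X=3, Y=0, W=3, Z=1) weight 1/24
  (X=3, Y=1, W=2, Z=0) weight 1/12
  (X=3, Y=1, W=3, Z=0) weight 1/12
Group by Z:
  weight(Z=0) = 5/24
  weight(Z=1) = 7/24
Total weight = 5/24 + 7/24 = 1/2
P(Z=0 | obs) = 5/24 / 1/2 = 5/12
P(Z=1 | obs) = 7/24 / 1/2 = 7/12

P(Z=0) = 5/12, P(Z=1) = 7/12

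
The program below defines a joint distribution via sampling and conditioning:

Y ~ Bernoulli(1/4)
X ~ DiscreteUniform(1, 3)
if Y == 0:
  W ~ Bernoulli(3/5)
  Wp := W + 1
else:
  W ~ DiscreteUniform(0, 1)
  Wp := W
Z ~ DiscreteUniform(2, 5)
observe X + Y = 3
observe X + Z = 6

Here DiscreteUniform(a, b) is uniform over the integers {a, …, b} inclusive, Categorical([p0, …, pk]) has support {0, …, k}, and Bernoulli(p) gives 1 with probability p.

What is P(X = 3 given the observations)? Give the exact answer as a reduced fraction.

Enumerate traces; 4 have nonzero weight after conditioning:
  (Y=0, X=3, W=0, Z=3) weight 1/40
  (Y=0, X=3, W=1, Z=3) weight 3/80
  (Y=1, X=2, W=0, Z=4) weight 1/96
  (Y=1, X=2, W=1, Z=4) weight 1/96
Group by X:
  weight(X=2) = 1/48
  weight(X=3) = 1/16
Total weight = 1/48 + 1/16 = 1/12
P(X=2 | obs) = 1/48 / 1/12 = 1/4
P(X=3 | obs) = 1/16 / 1/12 = 3/4

P(X = 3 | obs) = 3/4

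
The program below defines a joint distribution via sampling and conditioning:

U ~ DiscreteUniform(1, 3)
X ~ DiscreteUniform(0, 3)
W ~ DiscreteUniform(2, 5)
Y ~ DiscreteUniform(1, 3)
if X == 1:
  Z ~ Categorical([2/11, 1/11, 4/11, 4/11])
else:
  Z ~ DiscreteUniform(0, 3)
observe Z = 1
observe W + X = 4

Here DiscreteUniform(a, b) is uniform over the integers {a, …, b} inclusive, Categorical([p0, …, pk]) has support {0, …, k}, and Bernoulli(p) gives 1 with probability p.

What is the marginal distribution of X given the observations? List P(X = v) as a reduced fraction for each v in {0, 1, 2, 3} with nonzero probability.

Enumerate traces; 27 have nonzero weight after conditioning:
  (U=1, X=0, W=4, Y=1, Z=1) weight 1/576
  (U=1, X=0, W=4, Y=2, Z=1) weight 1/576
  (U=1, X=0, W=4, Y=3, Z=1) weight 1/576
  (U=1, X=1, W=3, Y=1, Z=1) weight 1/1584
  (U=1, X=1, W=3, Y=2, Z=1) weight 1/1584
  (U=1, X=1, W=3, Y=3, Z=1) weight 1/1584
  (U=1, X=2, W=2, Y=1, Z=1) weight 1/576
  (U=1, X=2, W=2, Y=2, Z=1) weight 1/576
  … 19 more
Group by X:
  weight(X=0) = 1/64
  weight(X=1) = 1/176
  weight(X=2) = 1/64
Total weight = 1/64 + 1/176 + 1/64 = 13/352
P(X=0 | obs) = 1/64 / 13/352 = 11/26
P(X=1 | obs) = 1/176 / 13/352 = 2/13
P(X=2 | obs) = 1/64 / 13/352 = 11/26

P(X=0) = 11/26, P(X=1) = 2/13, P(X=2) = 11/26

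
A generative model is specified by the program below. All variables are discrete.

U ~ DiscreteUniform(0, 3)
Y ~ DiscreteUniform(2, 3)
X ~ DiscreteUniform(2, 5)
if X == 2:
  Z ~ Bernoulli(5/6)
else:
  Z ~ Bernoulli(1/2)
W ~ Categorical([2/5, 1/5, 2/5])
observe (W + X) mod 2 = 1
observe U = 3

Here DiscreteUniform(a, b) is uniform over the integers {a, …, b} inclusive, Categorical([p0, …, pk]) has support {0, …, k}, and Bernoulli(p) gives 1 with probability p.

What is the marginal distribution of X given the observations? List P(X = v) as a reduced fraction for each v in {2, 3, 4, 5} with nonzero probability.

P(X=2) = 1/10, P(X=3) = 2/5, P(X=4) = 1/10, P(X=5) = 2/5

Enumerate traces; 24 have nonzero weight after conditioning:
  (U=3, Y=2, X=2, Z=0, W=1) weight 1/960
  (U=3, Y=2, X=2, Z=1, W=1) weight 1/192
  (U=3, Y=2, X=3, Z=0, W=0) weight 1/160
  (U=3, Y=2, X=3, Z=0, W=2) weight 1/160
  (U=3, Y=2, X=3, Z=1, W=0) weight 1/160
  (U=3, Y=2, X=3, Z=1, W=2) weight 1/160
  (U=3, Y=2, X=4, Z=0, W=1) weight 1/320
  (U=3, Y=2, X=4, Z=1, W=1) weight 1/320
  (U=3, Y=2, X=5, Z=0, W=0) weight 1/160
  … 15 more
Group by X:
  weight(X=2) = 1/80
  weight(X=3) = 1/20
  weight(X=4) = 1/80
  weight(X=5) = 1/20
Total weight = 1/80 + 1/20 + 1/80 + 1/20 = 1/8
P(X=2 | obs) = 1/80 / 1/8 = 1/10
P(X=3 | obs) = 1/20 / 1/8 = 2/5
P(X=4 | obs) = 1/80 / 1/8 = 1/10
P(X=5 | obs) = 1/20 / 1/8 = 2/5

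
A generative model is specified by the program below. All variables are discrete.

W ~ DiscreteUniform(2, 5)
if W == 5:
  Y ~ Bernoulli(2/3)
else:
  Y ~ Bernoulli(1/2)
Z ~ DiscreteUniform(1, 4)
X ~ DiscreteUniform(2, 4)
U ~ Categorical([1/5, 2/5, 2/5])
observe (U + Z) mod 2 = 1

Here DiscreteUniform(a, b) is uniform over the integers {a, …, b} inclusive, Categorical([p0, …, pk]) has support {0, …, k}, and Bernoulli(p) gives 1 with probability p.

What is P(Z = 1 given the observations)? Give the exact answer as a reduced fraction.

P(Z = 1 | obs) = 3/10

Enumerate traces; 144 have nonzero weight after conditioning:
  (W=2, Y=0, Z=1, X=2, U=0) weight 1/480
  (W=2, Y=0, Z=1, X=2, U=2) weight 1/240
  (W=2, Y=0, Z=1, X=3, U=0) weight 1/480
  (W=2, Y=0, Z=1, X=3, U=2) weight 1/240
  (W=2, Y=0, Z=1, X=4, U=0) weight 1/480
  (W=2, Y=0, Z=1, X=4, U=2) weight 1/240
  (W=2, Y=0, Z=2, X=2, U=1) weight 1/240
  (W=2, Y=0, Z=2, X=3, U=1) weight 1/240
  (W=2, Y=0, Z=3, X=2, U=0) weight 1/480
  (W=2, Y=0, Z=4, X=2, U=1) weight 1/240
  … 134 more
Group by Z:
  weight(Z=1) = 3/20
  weight(Z=2) = 1/10
  weight(Z=3) = 3/20
  weight(Z=4) = 1/10
Total weight = 3/20 + 1/10 + 3/20 + 1/10 = 1/2
P(Z=1 | obs) = 3/20 / 1/2 = 3/10
P(Z=2 | obs) = 1/10 / 1/2 = 1/5
P(Z=3 | obs) = 3/20 / 1/2 = 3/10
P(Z=4 | obs) = 1/10 / 1/2 = 1/5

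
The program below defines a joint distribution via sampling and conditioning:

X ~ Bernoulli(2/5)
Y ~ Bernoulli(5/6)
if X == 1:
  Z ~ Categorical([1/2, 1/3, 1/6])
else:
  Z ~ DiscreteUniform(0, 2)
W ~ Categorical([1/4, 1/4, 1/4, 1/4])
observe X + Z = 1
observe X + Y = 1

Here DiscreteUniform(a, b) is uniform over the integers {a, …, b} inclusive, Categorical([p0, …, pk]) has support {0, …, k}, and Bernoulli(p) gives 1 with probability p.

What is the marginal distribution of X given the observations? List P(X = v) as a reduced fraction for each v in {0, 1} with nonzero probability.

P(X=0) = 5/6, P(X=1) = 1/6

Enumerate traces; 8 have nonzero weight after conditioning:
  (X=0, Y=1, Z=1, W=0) weight 1/24
  (X=0, Y=1, Z=1, W=1) weight 1/24
  (X=0, Y=1, Z=1, W=2) weight 1/24
  (X=0, Y=1, Z=1, W=3) weight 1/24
  (X=1, Y=0, Z=0, W=0) weight 1/120
  (X=1, Y=0, Z=0, W=1) weight 1/120
  (X=1, Y=0, Z=0, W=2) weight 1/120
  (X=1, Y=0, Z=0, W=3) weight 1/120
Group by X:
  weight(X=0) = 1/6
  weight(X=1) = 1/30
Total weight = 1/6 + 1/30 = 1/5
P(X=0 | obs) = 1/6 / 1/5 = 5/6
P(X=1 | obs) = 1/30 / 1/5 = 1/6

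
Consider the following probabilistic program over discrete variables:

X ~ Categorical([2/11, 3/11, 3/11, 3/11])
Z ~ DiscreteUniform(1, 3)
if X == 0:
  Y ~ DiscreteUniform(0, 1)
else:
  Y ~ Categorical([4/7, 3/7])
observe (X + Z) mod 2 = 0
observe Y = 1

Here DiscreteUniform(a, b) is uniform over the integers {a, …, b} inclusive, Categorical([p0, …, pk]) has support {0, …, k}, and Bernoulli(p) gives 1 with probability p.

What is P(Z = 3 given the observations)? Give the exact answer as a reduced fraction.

P(Z = 3 | obs) = 9/26

Enumerate traces; 6 have nonzero weight after conditioning:
  (X=0, Z=2, Y=1) weight 1/33
  (X=1, Z=1, Y=1) weight 3/77
  (X=1, Z=3, Y=1) weight 3/77
  (X=2, Z=2, Y=1) weight 3/77
  (X=3, Z=1, Y=1) weight 3/77
  (X=3, Z=3, Y=1) weight 3/77
Group by Z:
  weight(Z=1) = 6/77
  weight(Z=2) = 16/231
  weight(Z=3) = 6/77
Total weight = 6/77 + 16/231 + 6/77 = 52/231
P(Z=1 | obs) = 6/77 / 52/231 = 9/26
P(Z=2 | obs) = 16/231 / 52/231 = 4/13
P(Z=3 | obs) = 6/77 / 52/231 = 9/26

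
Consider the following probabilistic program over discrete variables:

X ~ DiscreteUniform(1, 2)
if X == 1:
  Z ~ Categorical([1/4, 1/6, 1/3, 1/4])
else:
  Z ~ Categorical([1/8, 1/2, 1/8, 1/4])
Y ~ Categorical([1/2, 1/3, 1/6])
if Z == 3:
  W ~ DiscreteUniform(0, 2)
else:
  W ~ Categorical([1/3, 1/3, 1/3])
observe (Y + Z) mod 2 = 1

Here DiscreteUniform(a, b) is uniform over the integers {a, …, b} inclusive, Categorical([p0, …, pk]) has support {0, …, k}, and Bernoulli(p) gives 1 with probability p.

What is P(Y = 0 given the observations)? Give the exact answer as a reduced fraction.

P(Y = 0 | obs) = 21/38

Enumerate traces; 36 have nonzero weight after conditioning:
  (X=1, Z=0, Y=1, W=0) weight 1/72
  (X=1, Z=0, Y=1, W=1) weight 1/72
  (X=1, Z=0, Y=1, W=2) weight 1/72
  (X=1, Z=1, Y=0, W=0) weight 1/72
  (X=1, Z=1, Y=0, W=1) weight 1/72
  (X=1, Z=1, Y=0, W=2) weight 1/72
  (X=1, Z=1, Y=2, W=0) weight 1/216
  (X=1, Z=1, Y=2, W=1) weight 1/216
  … 28 more
Group by Y:
  weight(Y=0) = 7/24
  weight(Y=1) = 5/36
  weight(Y=2) = 7/72
Total weight = 7/24 + 5/36 + 7/72 = 19/36
P(Y=0 | obs) = 7/24 / 19/36 = 21/38
P(Y=1 | obs) = 5/36 / 19/36 = 5/19
P(Y=2 | obs) = 7/72 / 19/36 = 7/38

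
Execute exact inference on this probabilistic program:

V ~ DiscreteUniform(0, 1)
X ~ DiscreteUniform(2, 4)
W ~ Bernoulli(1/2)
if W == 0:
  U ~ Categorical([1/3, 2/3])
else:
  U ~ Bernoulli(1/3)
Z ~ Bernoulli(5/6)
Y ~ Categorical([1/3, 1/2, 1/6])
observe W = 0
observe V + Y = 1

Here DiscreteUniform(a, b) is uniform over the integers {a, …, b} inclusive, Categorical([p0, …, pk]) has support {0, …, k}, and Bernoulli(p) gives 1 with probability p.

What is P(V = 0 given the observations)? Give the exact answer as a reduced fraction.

Enumerate traces; 24 have nonzero weight after conditioning:
  (V=0, X=2, W=0, U=0, Z=0, Y=1) weight 1/432
  (V=0, X=2, W=0, U=0, Z=1, Y=1) weight 5/432
  (V=0, X=2, W=0, U=1, Z=0, Y=1) weight 1/216
  (V=0, X=2, W=0, U=1, Z=1, Y=1) weight 5/216
  (V=0, X=3, W=0, U=0, Z=0, Y=1) weight 1/432
  (V=0, X=3, W=0, U=0, Z=1, Y=1) weight 5/432
  (V=0, X=3, W=0, U=1, Z=0, Y=1) weight 1/216
  (V=0, X=3, W=0, U=1, Z=1, Y=1) weight 5/216
  (V=1, X=2, W=0, U=0, Z=0, Y=0) weight 1/648
  … 15 more
Group by V:
  weight(V=0) = 1/8
  weight(V=1) = 1/12
Total weight = 1/8 + 1/12 = 5/24
P(V=0 | obs) = 1/8 / 5/24 = 3/5
P(V=1 | obs) = 1/12 / 5/24 = 2/5

P(V = 0 | obs) = 3/5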